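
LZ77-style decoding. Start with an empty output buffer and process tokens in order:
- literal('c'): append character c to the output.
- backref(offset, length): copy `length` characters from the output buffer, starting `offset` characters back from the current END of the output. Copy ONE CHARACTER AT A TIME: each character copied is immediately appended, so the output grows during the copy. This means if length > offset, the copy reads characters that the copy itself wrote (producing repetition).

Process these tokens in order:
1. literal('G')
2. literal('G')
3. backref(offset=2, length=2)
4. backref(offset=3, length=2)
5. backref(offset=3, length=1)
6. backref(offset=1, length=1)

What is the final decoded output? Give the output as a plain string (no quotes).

Answer: GGGGGGGG

Derivation:
Token 1: literal('G'). Output: "G"
Token 2: literal('G'). Output: "GG"
Token 3: backref(off=2, len=2). Copied 'GG' from pos 0. Output: "GGGG"
Token 4: backref(off=3, len=2). Copied 'GG' from pos 1. Output: "GGGGGG"
Token 5: backref(off=3, len=1). Copied 'G' from pos 3. Output: "GGGGGGG"
Token 6: backref(off=1, len=1). Copied 'G' from pos 6. Output: "GGGGGGGG"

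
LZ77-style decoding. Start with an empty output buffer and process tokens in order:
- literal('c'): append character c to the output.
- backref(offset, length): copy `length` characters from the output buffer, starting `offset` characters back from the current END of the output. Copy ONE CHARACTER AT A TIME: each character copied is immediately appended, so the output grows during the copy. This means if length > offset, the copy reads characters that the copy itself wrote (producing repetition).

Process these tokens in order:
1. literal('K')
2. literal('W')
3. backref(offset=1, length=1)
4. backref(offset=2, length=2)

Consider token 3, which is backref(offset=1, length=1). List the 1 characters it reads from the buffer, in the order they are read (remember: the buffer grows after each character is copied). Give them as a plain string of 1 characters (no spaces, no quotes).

Answer: W

Derivation:
Token 1: literal('K'). Output: "K"
Token 2: literal('W'). Output: "KW"
Token 3: backref(off=1, len=1). Buffer before: "KW" (len 2)
  byte 1: read out[1]='W', append. Buffer now: "KWW"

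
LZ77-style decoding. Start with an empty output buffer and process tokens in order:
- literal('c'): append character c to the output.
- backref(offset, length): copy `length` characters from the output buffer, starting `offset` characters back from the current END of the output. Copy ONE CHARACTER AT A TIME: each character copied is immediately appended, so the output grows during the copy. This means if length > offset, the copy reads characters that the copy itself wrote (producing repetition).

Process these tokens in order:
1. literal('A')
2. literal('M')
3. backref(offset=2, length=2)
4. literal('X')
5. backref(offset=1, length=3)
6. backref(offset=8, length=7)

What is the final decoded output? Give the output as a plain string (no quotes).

Answer: AMAMXXXXAMAMXXX

Derivation:
Token 1: literal('A'). Output: "A"
Token 2: literal('M'). Output: "AM"
Token 3: backref(off=2, len=2). Copied 'AM' from pos 0. Output: "AMAM"
Token 4: literal('X'). Output: "AMAMX"
Token 5: backref(off=1, len=3) (overlapping!). Copied 'XXX' from pos 4. Output: "AMAMXXXX"
Token 6: backref(off=8, len=7). Copied 'AMAMXXX' from pos 0. Output: "AMAMXXXXAMAMXXX"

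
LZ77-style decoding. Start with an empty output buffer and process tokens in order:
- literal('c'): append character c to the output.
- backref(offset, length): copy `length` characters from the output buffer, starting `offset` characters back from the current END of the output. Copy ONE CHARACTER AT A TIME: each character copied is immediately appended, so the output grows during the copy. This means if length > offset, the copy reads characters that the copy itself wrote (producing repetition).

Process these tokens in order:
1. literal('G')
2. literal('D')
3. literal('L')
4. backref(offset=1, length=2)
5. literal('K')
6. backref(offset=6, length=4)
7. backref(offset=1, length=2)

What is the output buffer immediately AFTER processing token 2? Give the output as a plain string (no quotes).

Token 1: literal('G'). Output: "G"
Token 2: literal('D'). Output: "GD"

Answer: GD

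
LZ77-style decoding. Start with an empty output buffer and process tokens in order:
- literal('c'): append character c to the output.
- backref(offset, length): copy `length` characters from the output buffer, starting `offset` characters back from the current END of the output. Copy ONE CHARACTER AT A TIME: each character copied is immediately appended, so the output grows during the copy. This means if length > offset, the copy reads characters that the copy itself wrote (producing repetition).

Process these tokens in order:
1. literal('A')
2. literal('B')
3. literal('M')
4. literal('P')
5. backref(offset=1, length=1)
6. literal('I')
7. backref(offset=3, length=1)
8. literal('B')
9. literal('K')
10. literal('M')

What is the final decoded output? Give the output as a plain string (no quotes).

Token 1: literal('A'). Output: "A"
Token 2: literal('B'). Output: "AB"
Token 3: literal('M'). Output: "ABM"
Token 4: literal('P'). Output: "ABMP"
Token 5: backref(off=1, len=1). Copied 'P' from pos 3. Output: "ABMPP"
Token 6: literal('I'). Output: "ABMPPI"
Token 7: backref(off=3, len=1). Copied 'P' from pos 3. Output: "ABMPPIP"
Token 8: literal('B'). Output: "ABMPPIPB"
Token 9: literal('K'). Output: "ABMPPIPBK"
Token 10: literal('M'). Output: "ABMPPIPBKM"

Answer: ABMPPIPBKM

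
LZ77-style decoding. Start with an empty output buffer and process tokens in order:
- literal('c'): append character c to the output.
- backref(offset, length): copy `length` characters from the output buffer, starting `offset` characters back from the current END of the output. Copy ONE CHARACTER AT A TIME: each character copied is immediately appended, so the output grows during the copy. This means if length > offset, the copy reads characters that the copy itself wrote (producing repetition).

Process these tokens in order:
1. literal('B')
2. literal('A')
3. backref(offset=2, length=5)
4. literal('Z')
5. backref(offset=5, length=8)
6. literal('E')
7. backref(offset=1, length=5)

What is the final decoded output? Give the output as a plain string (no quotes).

Answer: BABABABZABABZABAEEEEEE

Derivation:
Token 1: literal('B'). Output: "B"
Token 2: literal('A'). Output: "BA"
Token 3: backref(off=2, len=5) (overlapping!). Copied 'BABAB' from pos 0. Output: "BABABAB"
Token 4: literal('Z'). Output: "BABABABZ"
Token 5: backref(off=5, len=8) (overlapping!). Copied 'ABABZABA' from pos 3. Output: "BABABABZABABZABA"
Token 6: literal('E'). Output: "BABABABZABABZABAE"
Token 7: backref(off=1, len=5) (overlapping!). Copied 'EEEEE' from pos 16. Output: "BABABABZABABZABAEEEEEE"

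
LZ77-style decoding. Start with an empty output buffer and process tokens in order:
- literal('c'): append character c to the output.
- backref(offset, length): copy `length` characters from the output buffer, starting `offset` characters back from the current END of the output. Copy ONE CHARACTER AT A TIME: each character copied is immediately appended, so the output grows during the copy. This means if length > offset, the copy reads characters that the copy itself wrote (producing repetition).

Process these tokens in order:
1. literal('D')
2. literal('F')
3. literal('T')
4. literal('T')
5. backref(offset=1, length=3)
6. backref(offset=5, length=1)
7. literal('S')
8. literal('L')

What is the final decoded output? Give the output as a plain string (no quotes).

Answer: DFTTTTTTSL

Derivation:
Token 1: literal('D'). Output: "D"
Token 2: literal('F'). Output: "DF"
Token 3: literal('T'). Output: "DFT"
Token 4: literal('T'). Output: "DFTT"
Token 5: backref(off=1, len=3) (overlapping!). Copied 'TTT' from pos 3. Output: "DFTTTTT"
Token 6: backref(off=5, len=1). Copied 'T' from pos 2. Output: "DFTTTTTT"
Token 7: literal('S'). Output: "DFTTTTTTS"
Token 8: literal('L'). Output: "DFTTTTTTSL"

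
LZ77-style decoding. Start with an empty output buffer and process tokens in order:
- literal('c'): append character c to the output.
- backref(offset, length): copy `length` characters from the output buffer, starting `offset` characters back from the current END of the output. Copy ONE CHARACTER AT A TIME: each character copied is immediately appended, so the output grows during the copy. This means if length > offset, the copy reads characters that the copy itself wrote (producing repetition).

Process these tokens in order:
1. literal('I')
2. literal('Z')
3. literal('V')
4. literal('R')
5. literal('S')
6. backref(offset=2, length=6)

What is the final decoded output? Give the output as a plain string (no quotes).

Token 1: literal('I'). Output: "I"
Token 2: literal('Z'). Output: "IZ"
Token 3: literal('V'). Output: "IZV"
Token 4: literal('R'). Output: "IZVR"
Token 5: literal('S'). Output: "IZVRS"
Token 6: backref(off=2, len=6) (overlapping!). Copied 'RSRSRS' from pos 3. Output: "IZVRSRSRSRS"

Answer: IZVRSRSRSRS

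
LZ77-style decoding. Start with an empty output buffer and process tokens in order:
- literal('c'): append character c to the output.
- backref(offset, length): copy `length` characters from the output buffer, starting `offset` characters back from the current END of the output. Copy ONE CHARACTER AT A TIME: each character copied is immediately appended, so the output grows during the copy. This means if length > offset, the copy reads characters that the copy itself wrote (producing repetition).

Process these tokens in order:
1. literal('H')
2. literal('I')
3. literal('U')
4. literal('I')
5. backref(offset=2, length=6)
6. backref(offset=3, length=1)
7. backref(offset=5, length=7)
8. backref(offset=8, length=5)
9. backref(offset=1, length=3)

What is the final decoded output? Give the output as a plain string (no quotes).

Token 1: literal('H'). Output: "H"
Token 2: literal('I'). Output: "HI"
Token 3: literal('U'). Output: "HIU"
Token 4: literal('I'). Output: "HIUI"
Token 5: backref(off=2, len=6) (overlapping!). Copied 'UIUIUI' from pos 2. Output: "HIUIUIUIUI"
Token 6: backref(off=3, len=1). Copied 'I' from pos 7. Output: "HIUIUIUIUII"
Token 7: backref(off=5, len=7) (overlapping!). Copied 'UIUIIUI' from pos 6. Output: "HIUIUIUIUIIUIUIIUI"
Token 8: backref(off=8, len=5). Copied 'IUIUI' from pos 10. Output: "HIUIUIUIUIIUIUIIUIIUIUI"
Token 9: backref(off=1, len=3) (overlapping!). Copied 'III' from pos 22. Output: "HIUIUIUIUIIUIUIIUIIUIUIIII"

Answer: HIUIUIUIUIIUIUIIUIIUIUIIII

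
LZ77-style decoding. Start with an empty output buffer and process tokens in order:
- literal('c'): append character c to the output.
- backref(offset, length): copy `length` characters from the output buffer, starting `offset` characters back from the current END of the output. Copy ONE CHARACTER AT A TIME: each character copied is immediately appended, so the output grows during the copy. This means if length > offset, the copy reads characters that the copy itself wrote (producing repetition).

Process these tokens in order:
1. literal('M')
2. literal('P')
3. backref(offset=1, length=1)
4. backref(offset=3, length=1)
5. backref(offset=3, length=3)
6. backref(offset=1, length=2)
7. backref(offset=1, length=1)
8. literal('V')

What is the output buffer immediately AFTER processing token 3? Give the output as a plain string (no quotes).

Token 1: literal('M'). Output: "M"
Token 2: literal('P'). Output: "MP"
Token 3: backref(off=1, len=1). Copied 'P' from pos 1. Output: "MPP"

Answer: MPP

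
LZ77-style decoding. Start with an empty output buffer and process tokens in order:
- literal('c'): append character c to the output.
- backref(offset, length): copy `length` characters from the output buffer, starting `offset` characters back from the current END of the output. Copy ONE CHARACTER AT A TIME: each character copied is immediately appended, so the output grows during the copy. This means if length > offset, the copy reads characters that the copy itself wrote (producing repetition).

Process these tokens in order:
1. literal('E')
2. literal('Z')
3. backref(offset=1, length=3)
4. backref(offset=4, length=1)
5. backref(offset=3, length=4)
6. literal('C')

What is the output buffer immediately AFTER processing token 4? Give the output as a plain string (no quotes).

Token 1: literal('E'). Output: "E"
Token 2: literal('Z'). Output: "EZ"
Token 3: backref(off=1, len=3) (overlapping!). Copied 'ZZZ' from pos 1. Output: "EZZZZ"
Token 4: backref(off=4, len=1). Copied 'Z' from pos 1. Output: "EZZZZZ"

Answer: EZZZZZ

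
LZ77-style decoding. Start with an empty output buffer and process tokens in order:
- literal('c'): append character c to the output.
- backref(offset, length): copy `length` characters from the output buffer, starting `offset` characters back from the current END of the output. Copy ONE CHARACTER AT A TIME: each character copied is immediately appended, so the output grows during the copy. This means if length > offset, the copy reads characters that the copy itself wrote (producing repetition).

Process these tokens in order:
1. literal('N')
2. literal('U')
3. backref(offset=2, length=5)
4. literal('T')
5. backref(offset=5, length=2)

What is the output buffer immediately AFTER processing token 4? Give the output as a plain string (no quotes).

Token 1: literal('N'). Output: "N"
Token 2: literal('U'). Output: "NU"
Token 3: backref(off=2, len=5) (overlapping!). Copied 'NUNUN' from pos 0. Output: "NUNUNUN"
Token 4: literal('T'). Output: "NUNUNUNT"

Answer: NUNUNUNT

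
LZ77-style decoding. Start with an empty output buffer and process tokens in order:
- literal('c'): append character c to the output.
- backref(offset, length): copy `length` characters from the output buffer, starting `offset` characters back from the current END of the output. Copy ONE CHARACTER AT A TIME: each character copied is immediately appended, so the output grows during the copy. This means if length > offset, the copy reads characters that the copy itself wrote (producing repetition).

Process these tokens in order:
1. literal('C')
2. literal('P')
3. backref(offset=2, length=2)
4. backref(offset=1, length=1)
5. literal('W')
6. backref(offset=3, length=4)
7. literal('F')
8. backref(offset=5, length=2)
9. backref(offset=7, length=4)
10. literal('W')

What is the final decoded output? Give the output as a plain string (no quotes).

Token 1: literal('C'). Output: "C"
Token 2: literal('P'). Output: "CP"
Token 3: backref(off=2, len=2). Copied 'CP' from pos 0. Output: "CPCP"
Token 4: backref(off=1, len=1). Copied 'P' from pos 3. Output: "CPCPP"
Token 5: literal('W'). Output: "CPCPPW"
Token 6: backref(off=3, len=4) (overlapping!). Copied 'PPWP' from pos 3. Output: "CPCPPWPPWP"
Token 7: literal('F'). Output: "CPCPPWPPWPF"
Token 8: backref(off=5, len=2). Copied 'PP' from pos 6. Output: "CPCPPWPPWPFPP"
Token 9: backref(off=7, len=4). Copied 'PPWP' from pos 6. Output: "CPCPPWPPWPFPPPPWP"
Token 10: literal('W'). Output: "CPCPPWPPWPFPPPPWPW"

Answer: CPCPPWPPWPFPPPPWPW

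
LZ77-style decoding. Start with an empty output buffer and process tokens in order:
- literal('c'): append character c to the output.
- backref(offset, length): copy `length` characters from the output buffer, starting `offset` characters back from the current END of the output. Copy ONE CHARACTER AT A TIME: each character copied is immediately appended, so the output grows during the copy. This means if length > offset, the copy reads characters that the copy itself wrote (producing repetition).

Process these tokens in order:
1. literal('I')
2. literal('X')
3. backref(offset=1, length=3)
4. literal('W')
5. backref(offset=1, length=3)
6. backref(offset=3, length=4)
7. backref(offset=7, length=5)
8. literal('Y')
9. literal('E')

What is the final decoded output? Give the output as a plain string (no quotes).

Token 1: literal('I'). Output: "I"
Token 2: literal('X'). Output: "IX"
Token 3: backref(off=1, len=3) (overlapping!). Copied 'XXX' from pos 1. Output: "IXXXX"
Token 4: literal('W'). Output: "IXXXXW"
Token 5: backref(off=1, len=3) (overlapping!). Copied 'WWW' from pos 5. Output: "IXXXXWWWW"
Token 6: backref(off=3, len=4) (overlapping!). Copied 'WWWW' from pos 6. Output: "IXXXXWWWWWWWW"
Token 7: backref(off=7, len=5). Copied 'WWWWW' from pos 6. Output: "IXXXXWWWWWWWWWWWWW"
Token 8: literal('Y'). Output: "IXXXXWWWWWWWWWWWWWY"
Token 9: literal('E'). Output: "IXXXXWWWWWWWWWWWWWYE"

Answer: IXXXXWWWWWWWWWWWWWYE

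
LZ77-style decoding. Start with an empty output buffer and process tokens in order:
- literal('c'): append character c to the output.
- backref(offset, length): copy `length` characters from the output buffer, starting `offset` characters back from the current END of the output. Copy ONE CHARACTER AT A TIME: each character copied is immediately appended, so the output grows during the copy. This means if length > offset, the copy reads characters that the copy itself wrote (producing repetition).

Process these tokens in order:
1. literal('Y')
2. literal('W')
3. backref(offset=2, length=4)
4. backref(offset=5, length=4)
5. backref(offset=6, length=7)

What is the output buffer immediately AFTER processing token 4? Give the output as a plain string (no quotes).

Token 1: literal('Y'). Output: "Y"
Token 2: literal('W'). Output: "YW"
Token 3: backref(off=2, len=4) (overlapping!). Copied 'YWYW' from pos 0. Output: "YWYWYW"
Token 4: backref(off=5, len=4). Copied 'WYWY' from pos 1. Output: "YWYWYWWYWY"

Answer: YWYWYWWYWY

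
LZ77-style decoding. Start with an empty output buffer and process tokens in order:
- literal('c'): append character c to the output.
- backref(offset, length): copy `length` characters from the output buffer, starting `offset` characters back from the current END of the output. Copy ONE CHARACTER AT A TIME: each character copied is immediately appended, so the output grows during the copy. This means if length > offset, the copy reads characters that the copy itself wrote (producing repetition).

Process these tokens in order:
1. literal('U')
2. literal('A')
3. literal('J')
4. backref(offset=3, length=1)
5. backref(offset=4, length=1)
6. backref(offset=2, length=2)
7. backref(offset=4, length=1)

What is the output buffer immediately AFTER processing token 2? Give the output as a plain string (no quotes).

Answer: UA

Derivation:
Token 1: literal('U'). Output: "U"
Token 2: literal('A'). Output: "UA"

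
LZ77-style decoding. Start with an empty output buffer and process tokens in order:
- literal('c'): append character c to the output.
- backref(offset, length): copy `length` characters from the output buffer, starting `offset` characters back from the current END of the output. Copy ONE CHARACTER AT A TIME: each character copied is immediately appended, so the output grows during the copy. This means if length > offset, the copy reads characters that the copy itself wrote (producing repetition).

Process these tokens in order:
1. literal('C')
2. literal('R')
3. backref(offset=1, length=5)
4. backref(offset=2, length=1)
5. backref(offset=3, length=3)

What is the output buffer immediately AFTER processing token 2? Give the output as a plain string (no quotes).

Answer: CR

Derivation:
Token 1: literal('C'). Output: "C"
Token 2: literal('R'). Output: "CR"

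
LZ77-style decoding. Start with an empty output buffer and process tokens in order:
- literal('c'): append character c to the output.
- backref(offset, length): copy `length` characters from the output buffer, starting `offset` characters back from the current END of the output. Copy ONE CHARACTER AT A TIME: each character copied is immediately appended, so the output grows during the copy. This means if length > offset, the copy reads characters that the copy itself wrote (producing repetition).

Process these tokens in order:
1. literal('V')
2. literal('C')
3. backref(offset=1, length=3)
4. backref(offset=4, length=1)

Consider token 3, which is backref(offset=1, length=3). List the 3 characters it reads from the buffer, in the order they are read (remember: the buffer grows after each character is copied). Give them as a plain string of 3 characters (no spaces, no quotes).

Token 1: literal('V'). Output: "V"
Token 2: literal('C'). Output: "VC"
Token 3: backref(off=1, len=3). Buffer before: "VC" (len 2)
  byte 1: read out[1]='C', append. Buffer now: "VCC"
  byte 2: read out[2]='C', append. Buffer now: "VCCC"
  byte 3: read out[3]='C', append. Buffer now: "VCCCC"

Answer: CCC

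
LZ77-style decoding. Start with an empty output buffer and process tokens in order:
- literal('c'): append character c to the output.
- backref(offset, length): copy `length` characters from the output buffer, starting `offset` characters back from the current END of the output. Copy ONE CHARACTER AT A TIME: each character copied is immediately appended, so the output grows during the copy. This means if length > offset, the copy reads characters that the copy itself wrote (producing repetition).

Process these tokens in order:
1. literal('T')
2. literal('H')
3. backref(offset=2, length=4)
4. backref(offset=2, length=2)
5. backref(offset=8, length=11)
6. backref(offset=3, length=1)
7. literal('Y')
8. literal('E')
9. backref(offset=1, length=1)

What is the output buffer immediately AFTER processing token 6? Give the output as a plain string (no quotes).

Token 1: literal('T'). Output: "T"
Token 2: literal('H'). Output: "TH"
Token 3: backref(off=2, len=4) (overlapping!). Copied 'THTH' from pos 0. Output: "THTHTH"
Token 4: backref(off=2, len=2). Copied 'TH' from pos 4. Output: "THTHTHTH"
Token 5: backref(off=8, len=11) (overlapping!). Copied 'THTHTHTHTHT' from pos 0. Output: "THTHTHTHTHTHTHTHTHT"
Token 6: backref(off=3, len=1). Copied 'T' from pos 16. Output: "THTHTHTHTHTHTHTHTHTT"

Answer: THTHTHTHTHTHTHTHTHTT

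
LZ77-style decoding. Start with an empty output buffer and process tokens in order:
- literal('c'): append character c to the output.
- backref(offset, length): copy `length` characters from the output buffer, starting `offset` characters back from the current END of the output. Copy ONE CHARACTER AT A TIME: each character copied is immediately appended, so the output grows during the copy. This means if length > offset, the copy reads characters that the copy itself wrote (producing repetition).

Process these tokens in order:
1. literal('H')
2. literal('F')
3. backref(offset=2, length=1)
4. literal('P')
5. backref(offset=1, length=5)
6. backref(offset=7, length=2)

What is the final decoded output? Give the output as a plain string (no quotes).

Answer: HFHPPPPPPHP

Derivation:
Token 1: literal('H'). Output: "H"
Token 2: literal('F'). Output: "HF"
Token 3: backref(off=2, len=1). Copied 'H' from pos 0. Output: "HFH"
Token 4: literal('P'). Output: "HFHP"
Token 5: backref(off=1, len=5) (overlapping!). Copied 'PPPPP' from pos 3. Output: "HFHPPPPPP"
Token 6: backref(off=7, len=2). Copied 'HP' from pos 2. Output: "HFHPPPPPPHP"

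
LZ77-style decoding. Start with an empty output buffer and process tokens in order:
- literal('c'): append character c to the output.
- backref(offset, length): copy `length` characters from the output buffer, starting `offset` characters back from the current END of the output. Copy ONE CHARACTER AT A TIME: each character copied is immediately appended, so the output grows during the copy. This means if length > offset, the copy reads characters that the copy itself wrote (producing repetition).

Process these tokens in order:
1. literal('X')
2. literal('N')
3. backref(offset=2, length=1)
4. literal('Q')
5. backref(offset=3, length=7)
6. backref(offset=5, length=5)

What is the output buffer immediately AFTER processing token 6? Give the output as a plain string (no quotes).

Answer: XNXQNXQNXQNQNXQN

Derivation:
Token 1: literal('X'). Output: "X"
Token 2: literal('N'). Output: "XN"
Token 3: backref(off=2, len=1). Copied 'X' from pos 0. Output: "XNX"
Token 4: literal('Q'). Output: "XNXQ"
Token 5: backref(off=3, len=7) (overlapping!). Copied 'NXQNXQN' from pos 1. Output: "XNXQNXQNXQN"
Token 6: backref(off=5, len=5). Copied 'QNXQN' from pos 6. Output: "XNXQNXQNXQNQNXQN"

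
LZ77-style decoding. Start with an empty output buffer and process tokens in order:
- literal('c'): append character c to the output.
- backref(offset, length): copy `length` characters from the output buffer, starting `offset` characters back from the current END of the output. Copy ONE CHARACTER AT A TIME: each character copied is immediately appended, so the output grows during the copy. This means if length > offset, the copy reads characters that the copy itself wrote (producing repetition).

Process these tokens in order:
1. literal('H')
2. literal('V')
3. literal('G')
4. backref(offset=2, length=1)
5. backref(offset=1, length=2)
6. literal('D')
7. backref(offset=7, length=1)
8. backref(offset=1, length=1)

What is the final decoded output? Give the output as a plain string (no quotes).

Token 1: literal('H'). Output: "H"
Token 2: literal('V'). Output: "HV"
Token 3: literal('G'). Output: "HVG"
Token 4: backref(off=2, len=1). Copied 'V' from pos 1. Output: "HVGV"
Token 5: backref(off=1, len=2) (overlapping!). Copied 'VV' from pos 3. Output: "HVGVVV"
Token 6: literal('D'). Output: "HVGVVVD"
Token 7: backref(off=7, len=1). Copied 'H' from pos 0. Output: "HVGVVVDH"
Token 8: backref(off=1, len=1). Copied 'H' from pos 7. Output: "HVGVVVDHH"

Answer: HVGVVVDHH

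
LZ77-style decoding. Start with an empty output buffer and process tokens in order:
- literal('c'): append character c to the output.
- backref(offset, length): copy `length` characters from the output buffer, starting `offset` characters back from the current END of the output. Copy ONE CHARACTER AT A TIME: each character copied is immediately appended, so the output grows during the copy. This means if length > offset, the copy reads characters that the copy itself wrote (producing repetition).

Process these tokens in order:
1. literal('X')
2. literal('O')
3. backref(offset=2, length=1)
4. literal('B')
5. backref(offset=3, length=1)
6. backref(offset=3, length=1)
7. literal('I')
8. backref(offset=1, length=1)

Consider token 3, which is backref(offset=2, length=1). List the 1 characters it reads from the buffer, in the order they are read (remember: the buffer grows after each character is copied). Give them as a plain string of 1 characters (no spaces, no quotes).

Token 1: literal('X'). Output: "X"
Token 2: literal('O'). Output: "XO"
Token 3: backref(off=2, len=1). Buffer before: "XO" (len 2)
  byte 1: read out[0]='X', append. Buffer now: "XOX"

Answer: X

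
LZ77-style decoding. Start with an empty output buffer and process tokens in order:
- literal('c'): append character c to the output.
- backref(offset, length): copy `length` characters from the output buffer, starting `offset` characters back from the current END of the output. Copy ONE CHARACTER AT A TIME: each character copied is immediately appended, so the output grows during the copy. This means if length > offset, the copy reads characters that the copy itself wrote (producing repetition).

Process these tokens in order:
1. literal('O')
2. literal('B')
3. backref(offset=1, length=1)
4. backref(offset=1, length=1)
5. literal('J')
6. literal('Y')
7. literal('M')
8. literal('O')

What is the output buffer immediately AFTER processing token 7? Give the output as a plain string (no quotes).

Answer: OBBBJYM

Derivation:
Token 1: literal('O'). Output: "O"
Token 2: literal('B'). Output: "OB"
Token 3: backref(off=1, len=1). Copied 'B' from pos 1. Output: "OBB"
Token 4: backref(off=1, len=1). Copied 'B' from pos 2. Output: "OBBB"
Token 5: literal('J'). Output: "OBBBJ"
Token 6: literal('Y'). Output: "OBBBJY"
Token 7: literal('M'). Output: "OBBBJYM"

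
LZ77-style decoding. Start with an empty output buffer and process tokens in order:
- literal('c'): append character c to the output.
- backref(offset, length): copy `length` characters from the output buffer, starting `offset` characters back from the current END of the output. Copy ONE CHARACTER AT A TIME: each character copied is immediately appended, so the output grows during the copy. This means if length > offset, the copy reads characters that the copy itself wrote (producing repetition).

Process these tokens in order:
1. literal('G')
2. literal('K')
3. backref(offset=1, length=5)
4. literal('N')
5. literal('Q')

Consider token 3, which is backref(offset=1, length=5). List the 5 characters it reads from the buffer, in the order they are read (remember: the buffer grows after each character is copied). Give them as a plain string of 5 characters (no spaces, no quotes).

Answer: KKKKK

Derivation:
Token 1: literal('G'). Output: "G"
Token 2: literal('K'). Output: "GK"
Token 3: backref(off=1, len=5). Buffer before: "GK" (len 2)
  byte 1: read out[1]='K', append. Buffer now: "GKK"
  byte 2: read out[2]='K', append. Buffer now: "GKKK"
  byte 3: read out[3]='K', append. Buffer now: "GKKKK"
  byte 4: read out[4]='K', append. Buffer now: "GKKKKK"
  byte 5: read out[5]='K', append. Buffer now: "GKKKKKK"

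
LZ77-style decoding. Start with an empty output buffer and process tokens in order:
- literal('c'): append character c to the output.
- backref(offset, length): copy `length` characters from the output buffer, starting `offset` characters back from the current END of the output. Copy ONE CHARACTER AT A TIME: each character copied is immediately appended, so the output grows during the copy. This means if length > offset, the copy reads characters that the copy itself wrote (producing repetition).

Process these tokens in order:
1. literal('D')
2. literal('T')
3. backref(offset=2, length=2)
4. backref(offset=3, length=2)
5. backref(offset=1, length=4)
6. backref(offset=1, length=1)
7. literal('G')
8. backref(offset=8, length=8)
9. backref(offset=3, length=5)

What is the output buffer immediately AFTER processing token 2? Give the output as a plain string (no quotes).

Answer: DT

Derivation:
Token 1: literal('D'). Output: "D"
Token 2: literal('T'). Output: "DT"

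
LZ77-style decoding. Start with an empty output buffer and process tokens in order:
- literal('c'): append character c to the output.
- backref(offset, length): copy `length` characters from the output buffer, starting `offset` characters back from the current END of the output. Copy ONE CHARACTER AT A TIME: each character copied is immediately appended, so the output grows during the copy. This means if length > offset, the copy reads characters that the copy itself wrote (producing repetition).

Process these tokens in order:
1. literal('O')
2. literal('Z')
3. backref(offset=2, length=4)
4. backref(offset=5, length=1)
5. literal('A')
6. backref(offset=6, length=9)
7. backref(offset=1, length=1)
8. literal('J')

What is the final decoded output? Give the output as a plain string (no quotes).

Answer: OZOZOZZAOZOZZAOZOOJ

Derivation:
Token 1: literal('O'). Output: "O"
Token 2: literal('Z'). Output: "OZ"
Token 3: backref(off=2, len=4) (overlapping!). Copied 'OZOZ' from pos 0. Output: "OZOZOZ"
Token 4: backref(off=5, len=1). Copied 'Z' from pos 1. Output: "OZOZOZZ"
Token 5: literal('A'). Output: "OZOZOZZA"
Token 6: backref(off=6, len=9) (overlapping!). Copied 'OZOZZAOZO' from pos 2. Output: "OZOZOZZAOZOZZAOZO"
Token 7: backref(off=1, len=1). Copied 'O' from pos 16. Output: "OZOZOZZAOZOZZAOZOO"
Token 8: literal('J'). Output: "OZOZOZZAOZOZZAOZOOJ"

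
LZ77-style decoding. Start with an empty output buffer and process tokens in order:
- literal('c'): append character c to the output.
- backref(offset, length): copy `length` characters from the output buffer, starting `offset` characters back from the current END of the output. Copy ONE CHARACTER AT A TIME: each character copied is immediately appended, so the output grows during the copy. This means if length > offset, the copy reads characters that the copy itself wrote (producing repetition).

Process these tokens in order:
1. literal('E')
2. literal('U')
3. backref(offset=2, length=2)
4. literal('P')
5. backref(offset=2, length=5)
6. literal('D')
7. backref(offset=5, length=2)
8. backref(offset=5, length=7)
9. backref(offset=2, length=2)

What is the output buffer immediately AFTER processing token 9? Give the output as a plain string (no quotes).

Token 1: literal('E'). Output: "E"
Token 2: literal('U'). Output: "EU"
Token 3: backref(off=2, len=2). Copied 'EU' from pos 0. Output: "EUEU"
Token 4: literal('P'). Output: "EUEUP"
Token 5: backref(off=2, len=5) (overlapping!). Copied 'UPUPU' from pos 3. Output: "EUEUPUPUPU"
Token 6: literal('D'). Output: "EUEUPUPUPUD"
Token 7: backref(off=5, len=2). Copied 'PU' from pos 6. Output: "EUEUPUPUPUDPU"
Token 8: backref(off=5, len=7) (overlapping!). Copied 'PUDPUPU' from pos 8. Output: "EUEUPUPUPUDPUPUDPUPU"
Token 9: backref(off=2, len=2). Copied 'PU' from pos 18. Output: "EUEUPUPUPUDPUPUDPUPUPU"

Answer: EUEUPUPUPUDPUPUDPUPUPU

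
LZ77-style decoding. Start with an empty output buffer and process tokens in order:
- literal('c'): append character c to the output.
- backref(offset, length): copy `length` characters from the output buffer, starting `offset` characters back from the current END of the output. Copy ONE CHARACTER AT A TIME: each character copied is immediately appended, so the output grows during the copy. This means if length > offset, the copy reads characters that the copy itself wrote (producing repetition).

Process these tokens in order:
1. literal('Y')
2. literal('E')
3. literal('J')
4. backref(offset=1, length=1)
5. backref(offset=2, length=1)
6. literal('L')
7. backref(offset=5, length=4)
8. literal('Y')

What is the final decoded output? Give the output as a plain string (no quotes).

Answer: YEJJJLEJJJY

Derivation:
Token 1: literal('Y'). Output: "Y"
Token 2: literal('E'). Output: "YE"
Token 3: literal('J'). Output: "YEJ"
Token 4: backref(off=1, len=1). Copied 'J' from pos 2. Output: "YEJJ"
Token 5: backref(off=2, len=1). Copied 'J' from pos 2. Output: "YEJJJ"
Token 6: literal('L'). Output: "YEJJJL"
Token 7: backref(off=5, len=4). Copied 'EJJJ' from pos 1. Output: "YEJJJLEJJJ"
Token 8: literal('Y'). Output: "YEJJJLEJJJY"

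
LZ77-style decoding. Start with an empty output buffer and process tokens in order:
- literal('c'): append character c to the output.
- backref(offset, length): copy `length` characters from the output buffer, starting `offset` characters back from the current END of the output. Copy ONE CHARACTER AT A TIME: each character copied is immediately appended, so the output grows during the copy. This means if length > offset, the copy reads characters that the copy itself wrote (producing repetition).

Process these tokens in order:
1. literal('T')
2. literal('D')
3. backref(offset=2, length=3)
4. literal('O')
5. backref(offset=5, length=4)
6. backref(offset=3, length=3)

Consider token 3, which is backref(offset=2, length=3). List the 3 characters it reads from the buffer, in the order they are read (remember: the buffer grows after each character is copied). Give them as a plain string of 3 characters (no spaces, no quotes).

Answer: TDT

Derivation:
Token 1: literal('T'). Output: "T"
Token 2: literal('D'). Output: "TD"
Token 3: backref(off=2, len=3). Buffer before: "TD" (len 2)
  byte 1: read out[0]='T', append. Buffer now: "TDT"
  byte 2: read out[1]='D', append. Buffer now: "TDTD"
  byte 3: read out[2]='T', append. Buffer now: "TDTDT"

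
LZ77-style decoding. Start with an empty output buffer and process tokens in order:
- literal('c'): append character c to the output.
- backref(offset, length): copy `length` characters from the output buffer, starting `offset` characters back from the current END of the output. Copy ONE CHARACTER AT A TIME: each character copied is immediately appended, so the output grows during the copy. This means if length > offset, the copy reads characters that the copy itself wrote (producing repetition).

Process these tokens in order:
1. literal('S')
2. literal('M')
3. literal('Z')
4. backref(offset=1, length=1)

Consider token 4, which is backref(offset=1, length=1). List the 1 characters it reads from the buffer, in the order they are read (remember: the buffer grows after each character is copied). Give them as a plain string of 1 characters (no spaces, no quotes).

Answer: Z

Derivation:
Token 1: literal('S'). Output: "S"
Token 2: literal('M'). Output: "SM"
Token 3: literal('Z'). Output: "SMZ"
Token 4: backref(off=1, len=1). Buffer before: "SMZ" (len 3)
  byte 1: read out[2]='Z', append. Buffer now: "SMZZ"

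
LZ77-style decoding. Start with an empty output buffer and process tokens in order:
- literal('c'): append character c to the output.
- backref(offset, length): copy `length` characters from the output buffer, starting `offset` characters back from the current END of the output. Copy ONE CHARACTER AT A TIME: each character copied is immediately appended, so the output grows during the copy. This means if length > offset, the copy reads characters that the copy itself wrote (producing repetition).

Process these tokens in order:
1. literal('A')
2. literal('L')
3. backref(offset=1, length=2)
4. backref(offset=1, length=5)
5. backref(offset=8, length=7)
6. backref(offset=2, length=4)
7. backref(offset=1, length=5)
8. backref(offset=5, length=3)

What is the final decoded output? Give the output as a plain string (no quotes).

Token 1: literal('A'). Output: "A"
Token 2: literal('L'). Output: "AL"
Token 3: backref(off=1, len=2) (overlapping!). Copied 'LL' from pos 1. Output: "ALLL"
Token 4: backref(off=1, len=5) (overlapping!). Copied 'LLLLL' from pos 3. Output: "ALLLLLLLL"
Token 5: backref(off=8, len=7). Copied 'LLLLLLL' from pos 1. Output: "ALLLLLLLLLLLLLLL"
Token 6: backref(off=2, len=4) (overlapping!). Copied 'LLLL' from pos 14. Output: "ALLLLLLLLLLLLLLLLLLL"
Token 7: backref(off=1, len=5) (overlapping!). Copied 'LLLLL' from pos 19. Output: "ALLLLLLLLLLLLLLLLLLLLLLLL"
Token 8: backref(off=5, len=3). Copied 'LLL' from pos 20. Output: "ALLLLLLLLLLLLLLLLLLLLLLLLLLL"

Answer: ALLLLLLLLLLLLLLLLLLLLLLLLLLL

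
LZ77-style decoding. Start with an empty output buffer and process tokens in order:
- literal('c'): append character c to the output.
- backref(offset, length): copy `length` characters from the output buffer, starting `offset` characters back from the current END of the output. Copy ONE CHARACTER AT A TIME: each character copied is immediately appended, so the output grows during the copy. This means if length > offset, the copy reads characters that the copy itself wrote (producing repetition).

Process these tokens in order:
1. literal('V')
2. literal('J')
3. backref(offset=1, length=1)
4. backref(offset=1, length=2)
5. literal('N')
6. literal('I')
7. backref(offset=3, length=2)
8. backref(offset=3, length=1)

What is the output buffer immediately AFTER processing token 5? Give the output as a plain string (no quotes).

Token 1: literal('V'). Output: "V"
Token 2: literal('J'). Output: "VJ"
Token 3: backref(off=1, len=1). Copied 'J' from pos 1. Output: "VJJ"
Token 4: backref(off=1, len=2) (overlapping!). Copied 'JJ' from pos 2. Output: "VJJJJ"
Token 5: literal('N'). Output: "VJJJJN"

Answer: VJJJJN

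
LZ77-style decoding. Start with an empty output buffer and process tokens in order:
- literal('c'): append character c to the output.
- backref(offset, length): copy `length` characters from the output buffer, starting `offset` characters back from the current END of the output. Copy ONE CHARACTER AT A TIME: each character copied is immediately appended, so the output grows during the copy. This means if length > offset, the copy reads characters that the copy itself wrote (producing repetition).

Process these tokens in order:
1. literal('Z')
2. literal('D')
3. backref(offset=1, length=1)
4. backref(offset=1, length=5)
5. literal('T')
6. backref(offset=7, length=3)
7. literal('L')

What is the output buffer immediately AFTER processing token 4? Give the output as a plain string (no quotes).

Token 1: literal('Z'). Output: "Z"
Token 2: literal('D'). Output: "ZD"
Token 3: backref(off=1, len=1). Copied 'D' from pos 1. Output: "ZDD"
Token 4: backref(off=1, len=5) (overlapping!). Copied 'DDDDD' from pos 2. Output: "ZDDDDDDD"

Answer: ZDDDDDDD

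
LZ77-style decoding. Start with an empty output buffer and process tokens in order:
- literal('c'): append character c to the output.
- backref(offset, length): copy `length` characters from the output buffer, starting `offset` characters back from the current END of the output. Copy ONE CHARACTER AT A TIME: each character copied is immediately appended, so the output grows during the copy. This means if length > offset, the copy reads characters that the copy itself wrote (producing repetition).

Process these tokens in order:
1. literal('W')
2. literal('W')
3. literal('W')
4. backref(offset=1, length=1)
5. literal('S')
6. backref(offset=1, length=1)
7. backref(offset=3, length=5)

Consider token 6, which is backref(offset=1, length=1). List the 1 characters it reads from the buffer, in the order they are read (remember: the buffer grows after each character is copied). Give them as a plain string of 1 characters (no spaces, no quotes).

Token 1: literal('W'). Output: "W"
Token 2: literal('W'). Output: "WW"
Token 3: literal('W'). Output: "WWW"
Token 4: backref(off=1, len=1). Copied 'W' from pos 2. Output: "WWWW"
Token 5: literal('S'). Output: "WWWWS"
Token 6: backref(off=1, len=1). Buffer before: "WWWWS" (len 5)
  byte 1: read out[4]='S', append. Buffer now: "WWWWSS"

Answer: S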